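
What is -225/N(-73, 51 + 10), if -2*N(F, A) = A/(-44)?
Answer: -19800/61 ≈ -324.59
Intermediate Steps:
N(F, A) = A/88 (N(F, A) = -A/(2*(-44)) = -A*(-1)/(2*44) = -(-1)*A/88 = A/88)
-225/N(-73, 51 + 10) = -225*88/(51 + 10) = -225/((1/88)*61) = -225/61/88 = -225*88/61 = -19800/61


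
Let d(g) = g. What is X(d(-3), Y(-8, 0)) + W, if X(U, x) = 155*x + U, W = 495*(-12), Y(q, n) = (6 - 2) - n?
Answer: -5323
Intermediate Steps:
Y(q, n) = 4 - n
W = -5940
X(U, x) = U + 155*x
X(d(-3), Y(-8, 0)) + W = (-3 + 155*(4 - 1*0)) - 5940 = (-3 + 155*(4 + 0)) - 5940 = (-3 + 155*4) - 5940 = (-3 + 620) - 5940 = 617 - 5940 = -5323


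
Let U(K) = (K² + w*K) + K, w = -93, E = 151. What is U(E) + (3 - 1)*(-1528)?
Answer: 5853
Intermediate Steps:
U(K) = K² - 92*K (U(K) = (K² - 93*K) + K = K² - 92*K)
U(E) + (3 - 1)*(-1528) = 151*(-92 + 151) + (3 - 1)*(-1528) = 151*59 + 2*(-1528) = 8909 - 3056 = 5853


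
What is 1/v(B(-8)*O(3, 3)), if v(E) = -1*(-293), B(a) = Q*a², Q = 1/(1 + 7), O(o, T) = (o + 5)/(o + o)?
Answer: 1/293 ≈ 0.0034130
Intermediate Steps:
O(o, T) = (5 + o)/(2*o) (O(o, T) = (5 + o)/((2*o)) = (5 + o)*(1/(2*o)) = (5 + o)/(2*o))
Q = ⅛ (Q = 1/8 = ⅛ ≈ 0.12500)
B(a) = a²/8
v(E) = 293
1/v(B(-8)*O(3, 3)) = 1/293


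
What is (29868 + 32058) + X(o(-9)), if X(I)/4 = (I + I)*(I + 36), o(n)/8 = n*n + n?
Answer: 2882022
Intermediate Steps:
o(n) = 8*n + 8*n² (o(n) = 8*(n*n + n) = 8*(n² + n) = 8*(n + n²) = 8*n + 8*n²)
X(I) = 8*I*(36 + I) (X(I) = 4*((I + I)*(I + 36)) = 4*((2*I)*(36 + I)) = 4*(2*I*(36 + I)) = 8*I*(36 + I))
(29868 + 32058) + X(o(-9)) = (29868 + 32058) + 8*(8*(-9)*(1 - 9))*(36 + 8*(-9)*(1 - 9)) = 61926 + 8*(8*(-9)*(-8))*(36 + 8*(-9)*(-8)) = 61926 + 8*576*(36 + 576) = 61926 + 8*576*612 = 61926 + 2820096 = 2882022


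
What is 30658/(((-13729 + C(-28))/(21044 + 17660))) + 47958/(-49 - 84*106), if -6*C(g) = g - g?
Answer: -10624173903478/122915737 ≈ -86435.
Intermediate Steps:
C(g) = 0 (C(g) = -(g - g)/6 = -⅙*0 = 0)
30658/(((-13729 + C(-28))/(21044 + 17660))) + 47958/(-49 - 84*106) = 30658/(((-13729 + 0)/(21044 + 17660))) + 47958/(-49 - 84*106) = 30658/((-13729/38704)) + 47958/(-49 - 8904) = 30658/((-13729*1/38704)) + 47958/(-8953) = 30658/(-13729/38704) + 47958*(-1/8953) = 30658*(-38704/13729) - 47958/8953 = -1186587232/13729 - 47958/8953 = -10624173903478/122915737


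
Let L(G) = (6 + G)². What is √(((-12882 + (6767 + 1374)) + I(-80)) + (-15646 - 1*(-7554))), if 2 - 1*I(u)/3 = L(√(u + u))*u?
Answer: √(-42587 + 11520*I*√10) ≈ 82.023 + 222.07*I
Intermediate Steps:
I(u) = 6 - 3*u*(6 + √2*√u)² (I(u) = 6 - 3*(6 + √(u + u))²*u = 6 - 3*(6 + √(2*u))²*u = 6 - 3*(6 + √2*√u)²*u = 6 - 3*u*(6 + √2*√u)²)
√(((-12882 + (6767 + 1374)) + I(-80)) + (-15646 - 1*(-7554))) = √(((-12882 + (6767 + 1374)) + (6 - 3*(-80)*(6 + √2*√(-80))²)) + (-15646 - 1*(-7554))) = √(((-12882 + 8141) + (6 - 3*(-80)*(6 + √2*(4*I*√5))²)) + (-15646 + 7554)) = √((-4741 + (6 - 3*(-80)*(6 + 4*I*√10)²)) - 8092) = √((-4741 + (6 + 240*(6 + 4*I*√10)²)) - 8092) = √((-4735 + 240*(6 + 4*I*√10)²) - 8092) = √(-12827 + 240*(6 + 4*I*√10)²)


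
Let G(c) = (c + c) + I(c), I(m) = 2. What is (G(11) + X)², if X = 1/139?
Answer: 11135569/19321 ≈ 576.35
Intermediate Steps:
X = 1/139 ≈ 0.0071942
G(c) = 2 + 2*c (G(c) = (c + c) + 2 = 2*c + 2 = 2 + 2*c)
(G(11) + X)² = ((2 + 2*11) + 1/139)² = ((2 + 22) + 1/139)² = (24 + 1/139)² = (3337/139)² = 11135569/19321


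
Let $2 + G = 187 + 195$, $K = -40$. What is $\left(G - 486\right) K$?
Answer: $4240$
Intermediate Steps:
$G = 380$ ($G = -2 + \left(187 + 195\right) = -2 + 382 = 380$)
$\left(G - 486\right) K = \left(380 - 486\right) \left(-40\right) = \left(-106\right) \left(-40\right) = 4240$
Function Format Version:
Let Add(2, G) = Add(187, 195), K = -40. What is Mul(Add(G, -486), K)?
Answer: 4240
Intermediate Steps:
G = 380 (G = Add(-2, Add(187, 195)) = Add(-2, 382) = 380)
Mul(Add(G, -486), K) = Mul(Add(380, -486), -40) = Mul(-106, -40) = 4240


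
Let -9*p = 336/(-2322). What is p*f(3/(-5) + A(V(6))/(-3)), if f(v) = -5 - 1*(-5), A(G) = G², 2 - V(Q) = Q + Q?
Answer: 0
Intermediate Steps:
V(Q) = 2 - 2*Q (V(Q) = 2 - (Q + Q) = 2 - 2*Q)
f(v) = 0 (f(v) = -5 + 5 = 0)
p = 56/3483 (p = -112/(3*(-2322)) = -112*(-1)/(3*2322) = -⅑*(-56/387) = 56/3483 ≈ 0.016078)
p*f(3/(-5) + A(V(6))/(-3)) = (56/3483)*0 = 0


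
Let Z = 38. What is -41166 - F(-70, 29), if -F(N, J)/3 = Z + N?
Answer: -41262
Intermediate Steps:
F(N, J) = -114 - 3*N (F(N, J) = -3*(38 + N) = -114 - 3*N)
-41166 - F(-70, 29) = -41166 - (-114 - 3*(-70)) = -41166 - (-114 + 210) = -41166 - 1*96 = -41166 - 96 = -41262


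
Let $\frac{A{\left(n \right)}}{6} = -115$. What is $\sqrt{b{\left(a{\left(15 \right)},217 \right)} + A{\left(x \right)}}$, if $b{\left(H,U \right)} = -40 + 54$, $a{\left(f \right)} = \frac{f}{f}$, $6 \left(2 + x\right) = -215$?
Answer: $26 i \approx 26.0 i$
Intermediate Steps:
$x = - \frac{227}{6}$ ($x = -2 + \frac{1}{6} \left(-215\right) = -2 - \frac{215}{6} = - \frac{227}{6} \approx -37.833$)
$a{\left(f \right)} = 1$
$b{\left(H,U \right)} = 14$
$A{\left(n \right)} = -690$ ($A{\left(n \right)} = 6 \left(-115\right) = -690$)
$\sqrt{b{\left(a{\left(15 \right)},217 \right)} + A{\left(x \right)}} = \sqrt{14 - 690} = \sqrt{-676} = 26 i$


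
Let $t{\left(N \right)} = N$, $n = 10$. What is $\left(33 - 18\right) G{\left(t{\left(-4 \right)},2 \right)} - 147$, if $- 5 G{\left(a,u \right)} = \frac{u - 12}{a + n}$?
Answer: $-142$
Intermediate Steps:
$G{\left(a,u \right)} = - \frac{-12 + u}{5 \left(10 + a\right)}$ ($G{\left(a,u \right)} = - \frac{\left(u - 12\right) \frac{1}{a + 10}}{5} = - \frac{\left(-12 + u\right) \frac{1}{10 + a}}{5} = - \frac{\frac{1}{10 + a} \left(-12 + u\right)}{5} = - \frac{-12 + u}{5 \left(10 + a\right)}$)
$\left(33 - 18\right) G{\left(t{\left(-4 \right)},2 \right)} - 147 = \left(33 - 18\right) \frac{12 - 2}{5 \left(10 - 4\right)} - 147 = 15 \frac{12 - 2}{5 \cdot 6} - 147 = 15 \cdot \frac{1}{5} \cdot \frac{1}{6} \cdot 10 - 147 = 15 \cdot \frac{1}{3} - 147 = 5 - 147 = -142$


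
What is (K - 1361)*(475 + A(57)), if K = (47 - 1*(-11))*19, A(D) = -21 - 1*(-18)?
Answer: -122248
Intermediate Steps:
A(D) = -3 (A(D) = -21 + 18 = -3)
K = 1102 (K = (47 + 11)*19 = 58*19 = 1102)
(K - 1361)*(475 + A(57)) = (1102 - 1361)*(475 - 3) = -259*472 = -122248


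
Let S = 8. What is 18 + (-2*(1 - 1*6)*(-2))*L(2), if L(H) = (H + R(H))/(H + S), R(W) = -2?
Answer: 18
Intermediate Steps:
L(H) = (-2 + H)/(8 + H) (L(H) = (H - 2)/(H + 8) = (-2 + H)/(8 + H))
18 + (-2*(1 - 1*6)*(-2))*L(2) = 18 + (-2*(1 - 1*6)*(-2))*((-2 + 2)/(8 + 2)) = 18 + (-2*(1 - 6)*(-2))*(0/10) = 18 + (-2*(-5)*(-2))*((⅒)*0) = 18 + (10*(-2))*0 = 18 - 20*0 = 18 + 0 = 18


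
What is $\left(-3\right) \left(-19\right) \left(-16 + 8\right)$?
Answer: $-456$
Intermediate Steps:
$\left(-3\right) \left(-19\right) \left(-16 + 8\right) = 57 \left(-8\right) = -456$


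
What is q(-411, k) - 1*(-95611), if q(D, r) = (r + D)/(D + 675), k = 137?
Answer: 12620515/132 ≈ 95610.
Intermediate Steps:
q(D, r) = (D + r)/(675 + D)
q(-411, k) - 1*(-95611) = (-411 + 137)/(675 - 411) - 1*(-95611) = -274/264 + 95611 = (1/264)*(-274) + 95611 = -137/132 + 95611 = 12620515/132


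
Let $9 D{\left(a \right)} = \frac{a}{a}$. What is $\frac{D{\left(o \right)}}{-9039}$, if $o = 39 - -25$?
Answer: $- \frac{1}{81351} \approx -1.2292 \cdot 10^{-5}$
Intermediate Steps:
$o = 64$ ($o = 39 + 25 = 64$)
$D{\left(a \right)} = \frac{1}{9}$ ($D{\left(a \right)} = \frac{a \frac{1}{a}}{9} = \frac{1}{9} \cdot 1 = \frac{1}{9}$)
$\frac{D{\left(o \right)}}{-9039} = \frac{1}{9 \left(-9039\right)} = \frac{1}{9} \left(- \frac{1}{9039}\right) = - \frac{1}{81351}$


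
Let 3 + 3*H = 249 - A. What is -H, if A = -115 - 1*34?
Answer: -395/3 ≈ -131.67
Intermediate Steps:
A = -149 (A = -115 - 34 = -149)
H = 395/3 (H = -1 + (249 - 1*(-149))/3 = -1 + (249 + 149)/3 = -1 + (⅓)*398 = -1 + 398/3 = 395/3 ≈ 131.67)
-H = -1*395/3 = -395/3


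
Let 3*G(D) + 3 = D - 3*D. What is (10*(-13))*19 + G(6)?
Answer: -2475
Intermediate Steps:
G(D) = -1 - 2*D/3 (G(D) = -1 + (D - 3*D)/3 = -1 + (-2*D)/3 = -1 - 2*D/3)
(10*(-13))*19 + G(6) = (10*(-13))*19 + (-1 - ⅔*6) = -130*19 + (-1 - 4) = -2470 - 5 = -2475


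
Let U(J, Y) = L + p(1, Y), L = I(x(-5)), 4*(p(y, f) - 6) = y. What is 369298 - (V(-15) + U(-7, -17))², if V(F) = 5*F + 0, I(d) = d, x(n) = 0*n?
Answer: 5833143/16 ≈ 3.6457e+5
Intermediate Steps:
x(n) = 0
p(y, f) = 6 + y/4
L = 0
U(J, Y) = 25/4 (U(J, Y) = 0 + (6 + (¼)*1) = 0 + (6 + ¼) = 0 + 25/4 = 25/4)
V(F) = 5*F
369298 - (V(-15) + U(-7, -17))² = 369298 - (5*(-15) + 25/4)² = 369298 - (-75 + 25/4)² = 369298 - (-275/4)² = 369298 - 1*75625/16 = 369298 - 75625/16 = 5833143/16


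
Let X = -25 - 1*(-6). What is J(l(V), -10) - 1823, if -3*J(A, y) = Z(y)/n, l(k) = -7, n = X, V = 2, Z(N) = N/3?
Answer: -311743/171 ≈ -1823.1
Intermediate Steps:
Z(N) = N/3 (Z(N) = N*(⅓) = N/3)
X = -19 (X = -25 + 6 = -19)
n = -19
J(A, y) = y/171 (J(A, y) = -y/3/(3*(-19)) = -y/3*(-1)/(3*19) = -(-1)*y/171 = y/171)
J(l(V), -10) - 1823 = (1/171)*(-10) - 1823 = -10/171 - 1823 = -311743/171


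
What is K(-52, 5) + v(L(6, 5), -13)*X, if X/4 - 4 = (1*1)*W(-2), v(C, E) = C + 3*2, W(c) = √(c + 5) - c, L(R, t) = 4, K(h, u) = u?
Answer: 245 + 40*√3 ≈ 314.28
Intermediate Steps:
W(c) = √(5 + c) - c
v(C, E) = 6 + C (v(C, E) = C + 6 = 6 + C)
X = 24 + 4*√3 (X = 16 + 4*((1*1)*(√(5 - 2) - 1*(-2))) = 16 + 4*(1*(√3 + 2)) = 16 + 4*(1*(2 + √3)) = 16 + 4*(2 + √3) = 16 + (8 + 4*√3) = 24 + 4*√3 ≈ 30.928)
K(-52, 5) + v(L(6, 5), -13)*X = 5 + (6 + 4)*(24 + 4*√3) = 5 + 10*(24 + 4*√3) = 5 + (240 + 40*√3) = 245 + 40*√3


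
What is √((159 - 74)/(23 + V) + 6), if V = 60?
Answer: √48389/83 ≈ 2.6503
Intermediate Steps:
√((159 - 74)/(23 + V) + 6) = √((159 - 74)/(23 + 60) + 6) = √(85/83 + 6) = √(583/83) = √48389/83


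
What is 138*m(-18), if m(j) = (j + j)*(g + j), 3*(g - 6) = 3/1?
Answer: 54648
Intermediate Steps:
g = 7 (g = 6 + (3/1)/3 = 6 + (3*1)/3 = 6 + (⅓)*3 = 6 + 1 = 7)
m(j) = 2*j*(7 + j) (m(j) = (j + j)*(7 + j) = (2*j)*(7 + j) = 2*j*(7 + j))
138*m(-18) = 138*(2*(-18)*(7 - 18)) = 138*(2*(-18)*(-11)) = 138*396 = 54648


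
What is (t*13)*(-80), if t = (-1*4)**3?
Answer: 66560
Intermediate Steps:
t = -64 (t = (-4)**3 = -64)
(t*13)*(-80) = -64*13*(-80) = -832*(-80) = 66560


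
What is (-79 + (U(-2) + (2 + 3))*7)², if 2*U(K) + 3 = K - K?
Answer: 11881/4 ≈ 2970.3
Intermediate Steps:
U(K) = -3/2 (U(K) = -3/2 + (K - K)/2 = -3/2 + (½)*0 = -3/2 + 0 = -3/2)
(-79 + (U(-2) + (2 + 3))*7)² = (-79 + (-3/2 + (2 + 3))*7)² = (-79 + (-3/2 + 5)*7)² = (-79 + (7/2)*7)² = (-79 + 49/2)² = (-109/2)² = 11881/4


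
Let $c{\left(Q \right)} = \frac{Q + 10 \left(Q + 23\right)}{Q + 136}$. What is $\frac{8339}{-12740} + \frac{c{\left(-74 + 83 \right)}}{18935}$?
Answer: $- \frac{654033099}{999389300} \approx -0.65443$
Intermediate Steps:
$c{\left(Q \right)} = \frac{230 + 11 Q}{136 + Q}$ ($c{\left(Q \right)} = \frac{Q + 10 \left(23 + Q\right)}{136 + Q} = \frac{Q + \left(230 + 10 Q\right)}{136 + Q} = \frac{230 + 11 Q}{136 + Q}$)
$\frac{8339}{-12740} + \frac{c{\left(-74 + 83 \right)}}{18935} = \frac{8339}{-12740} + \frac{\frac{1}{136 + \left(-74 + 83\right)} \left(230 + 11 \left(-74 + 83\right)\right)}{18935} = 8339 \left(- \frac{1}{12740}\right) + \frac{230 + 11 \cdot 9}{136 + 9} \cdot \frac{1}{18935} = - \frac{8339}{12740} + \frac{230 + 99}{145} \cdot \frac{1}{18935} = - \frac{8339}{12740} + \frac{1}{145} \cdot 329 \cdot \frac{1}{18935} = - \frac{8339}{12740} + \frac{329}{145} \cdot \frac{1}{18935} = - \frac{8339}{12740} + \frac{47}{392225} = - \frac{654033099}{999389300}$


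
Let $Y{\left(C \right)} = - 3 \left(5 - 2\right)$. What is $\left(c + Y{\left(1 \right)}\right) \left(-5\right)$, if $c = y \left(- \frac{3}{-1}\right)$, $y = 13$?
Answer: $-150$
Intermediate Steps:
$c = 39$ ($c = 13 \left(- \frac{3}{-1}\right) = 13 \left(\left(-3\right) \left(-1\right)\right) = 13 \cdot 3 = 39$)
$Y{\left(C \right)} = -9$ ($Y{\left(C \right)} = \left(-3\right) 3 = -9$)
$\left(c + Y{\left(1 \right)}\right) \left(-5\right) = \left(39 - 9\right) \left(-5\right) = 30 \left(-5\right) = -150$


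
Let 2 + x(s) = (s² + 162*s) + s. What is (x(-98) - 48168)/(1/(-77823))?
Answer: 4244466420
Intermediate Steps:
x(s) = -2 + s² + 163*s (x(s) = -2 + ((s² + 162*s) + s) = -2 + (s² + 163*s) = -2 + s² + 163*s)
(x(-98) - 48168)/(1/(-77823)) = ((-2 + (-98)² + 163*(-98)) - 48168)/(1/(-77823)) = ((-2 + 9604 - 15974) - 48168)/(-1/77823) = (-6372 - 48168)*(-77823) = -54540*(-77823) = 4244466420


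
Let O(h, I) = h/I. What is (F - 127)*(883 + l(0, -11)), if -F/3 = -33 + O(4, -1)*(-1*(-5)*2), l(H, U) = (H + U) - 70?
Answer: 73784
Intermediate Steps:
l(H, U) = -70 + H + U
F = 219 (F = -3*(-33 + (4/(-1))*(-1*(-5)*2)) = -3*(-33 + (4*(-1))*(5*2)) = -3*(-33 - 4*10) = -3*(-33 - 40) = -3*(-73) = 219)
(F - 127)*(883 + l(0, -11)) = (219 - 127)*(883 + (-70 + 0 - 11)) = 92*(883 - 81) = 92*802 = 73784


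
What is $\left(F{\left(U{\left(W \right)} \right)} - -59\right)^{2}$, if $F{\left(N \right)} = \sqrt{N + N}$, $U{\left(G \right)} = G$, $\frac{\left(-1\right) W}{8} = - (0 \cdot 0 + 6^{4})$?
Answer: $41209$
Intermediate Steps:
$W = 10368$ ($W = - 8 \left(- (0 \cdot 0 + 6^{4})\right) = - 8 \left(- (0 + 1296)\right) = - 8 \left(\left(-1\right) 1296\right) = \left(-8\right) \left(-1296\right) = 10368$)
$F{\left(N \right)} = \sqrt{2} \sqrt{N}$ ($F{\left(N \right)} = \sqrt{2 N} = \sqrt{2} \sqrt{N}$)
$\left(F{\left(U{\left(W \right)} \right)} - -59\right)^{2} = \left(\sqrt{2} \sqrt{10368} - -59\right)^{2} = \left(\sqrt{2} \cdot 72 \sqrt{2} + 59\right)^{2} = \left(144 + 59\right)^{2} = 203^{2} = 41209$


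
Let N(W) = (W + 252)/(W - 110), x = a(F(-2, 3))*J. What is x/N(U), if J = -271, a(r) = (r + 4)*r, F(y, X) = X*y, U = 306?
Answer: -106232/93 ≈ -1142.3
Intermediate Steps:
a(r) = r*(4 + r) (a(r) = (4 + r)*r = r*(4 + r))
x = -3252 (x = ((3*(-2))*(4 + 3*(-2)))*(-271) = -6*(4 - 6)*(-271) = -6*(-2)*(-271) = 12*(-271) = -3252)
N(W) = (252 + W)/(-110 + W)
x/N(U) = -3252*(-110 + 306)/(252 + 306) = -3252/(558/196) = -3252/((1/196)*558) = -3252/279/98 = -3252*98/279 = -106232/93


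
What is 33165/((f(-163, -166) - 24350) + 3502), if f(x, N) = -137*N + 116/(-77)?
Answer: 851235/48574 ≈ 17.525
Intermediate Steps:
f(x, N) = -116/77 - 137*N (f(x, N) = -137*N + 116*(-1/77) = -137*N - 116/77 = -116/77 - 137*N)
33165/((f(-163, -166) - 24350) + 3502) = 33165/(((-116/77 - 137*(-166)) - 24350) + 3502) = 33165/(((-116/77 + 22742) - 24350) + 3502) = 33165/((1751018/77 - 24350) + 3502) = 33165/(-123932/77 + 3502) = 33165/(145722/77) = 33165*(77/145722) = 851235/48574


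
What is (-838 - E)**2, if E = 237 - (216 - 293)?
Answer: 1327104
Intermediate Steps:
E = 314 (E = 237 - 1*(-77) = 237 + 77 = 314)
(-838 - E)**2 = (-838 - 1*314)**2 = (-838 - 314)**2 = (-1152)**2 = 1327104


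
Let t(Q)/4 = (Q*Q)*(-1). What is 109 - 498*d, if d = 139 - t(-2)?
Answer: -77081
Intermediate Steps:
t(Q) = -4*Q² (t(Q) = 4*((Q*Q)*(-1)) = 4*(Q²*(-1)) = 4*(-Q²) = -4*Q²)
d = 155 (d = 139 - (-4)*(-2)² = 139 - (-4)*4 = 139 - 1*(-16) = 139 + 16 = 155)
109 - 498*d = 109 - 498*155 = 109 - 77190 = -77081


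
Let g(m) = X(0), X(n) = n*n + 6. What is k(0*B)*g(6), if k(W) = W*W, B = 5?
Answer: 0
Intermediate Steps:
X(n) = 6 + n**2 (X(n) = n**2 + 6 = 6 + n**2)
g(m) = 6 (g(m) = 6 + 0**2 = 6 + 0 = 6)
k(W) = W**2
k(0*B)*g(6) = (0*5)**2*6 = 0**2*6 = 0*6 = 0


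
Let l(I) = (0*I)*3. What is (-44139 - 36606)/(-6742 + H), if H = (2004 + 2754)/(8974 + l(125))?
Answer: 72460563/6049795 ≈ 11.977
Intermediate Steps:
l(I) = 0 (l(I) = 0*3 = 0)
H = 2379/4487 (H = (2004 + 2754)/(8974 + 0) = 4758/8974 = 4758*(1/8974) = 2379/4487 ≈ 0.53020)
(-44139 - 36606)/(-6742 + H) = (-44139 - 36606)/(-6742 + 2379/4487) = -80745/(-30248975/4487) = -80745*(-4487/30248975) = 72460563/6049795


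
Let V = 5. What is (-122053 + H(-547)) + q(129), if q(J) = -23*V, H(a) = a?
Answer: -122715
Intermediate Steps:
q(J) = -115 (q(J) = -23*5 = -115)
(-122053 + H(-547)) + q(129) = (-122053 - 547) - 115 = -122600 - 115 = -122715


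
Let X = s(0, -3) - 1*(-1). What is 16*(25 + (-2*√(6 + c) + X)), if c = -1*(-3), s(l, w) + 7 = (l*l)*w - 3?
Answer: 160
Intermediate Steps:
s(l, w) = -10 + w*l² (s(l, w) = -7 + ((l*l)*w - 3) = -7 + (l²*w - 3) = -7 + (w*l² - 3) = -7 + (-3 + w*l²) = -10 + w*l²)
c = 3
X = -9 (X = (-10 - 3*0²) - 1*(-1) = (-10 - 3*0) + 1 = (-10 + 0) + 1 = -10 + 1 = -9)
16*(25 + (-2*√(6 + c) + X)) = 16*(25 + (-2*√(6 + 3) - 9)) = 16*(25 + (-2*√9 - 9)) = 16*(25 + (-2*3 - 9)) = 16*(25 + (-6 - 9)) = 16*(25 - 15) = 16*10 = 160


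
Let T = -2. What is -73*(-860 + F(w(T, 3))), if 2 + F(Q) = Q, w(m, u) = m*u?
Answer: 63364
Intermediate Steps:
F(Q) = -2 + Q
-73*(-860 + F(w(T, 3))) = -73*(-860 + (-2 - 2*3)) = -73*(-860 + (-2 - 6)) = -73*(-860 - 8) = -73*(-868) = 63364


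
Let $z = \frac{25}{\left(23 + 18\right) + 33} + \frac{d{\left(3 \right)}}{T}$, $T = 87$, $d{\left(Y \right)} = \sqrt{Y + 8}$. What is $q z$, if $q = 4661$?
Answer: $\frac{116525}{74} + \frac{4661 \sqrt{11}}{87} \approx 1752.3$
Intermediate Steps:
$d{\left(Y \right)} = \sqrt{8 + Y}$
$z = \frac{25}{74} + \frac{\sqrt{11}}{87}$ ($z = \frac{25}{\left(23 + 18\right) + 33} + \frac{\sqrt{8 + 3}}{87} = \frac{25}{41 + 33} + \sqrt{11} \cdot \frac{1}{87} = \frac{25}{74} + \frac{\sqrt{11}}{87} \approx 0.37596$)
$q z = 4661 \left(\frac{25}{74} + \frac{\sqrt{11}}{87}\right) = \frac{116525}{74} + \frac{4661 \sqrt{11}}{87}$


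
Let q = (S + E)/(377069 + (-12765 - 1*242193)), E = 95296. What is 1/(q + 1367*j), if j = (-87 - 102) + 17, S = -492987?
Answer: -122111/28711624455 ≈ -4.2530e-6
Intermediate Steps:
j = -172 (j = -189 + 17 = -172)
q = -397691/122111 (q = (-492987 + 95296)/(377069 + (-12765 - 1*242193)) = -397691/(377069 + (-12765 - 242193)) = -397691/(377069 - 254958) = -397691/122111 ≈ -3.2568)
1/(q + 1367*j) = 1/(-397691/122111 + 1367*(-172)) = 1/(-397691/122111 - 235124) = 1/(-28711624455/122111) = -122111/28711624455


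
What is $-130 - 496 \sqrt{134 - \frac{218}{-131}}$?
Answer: $-130 - \frac{992 \sqrt{582033}}{131} \approx -5907.2$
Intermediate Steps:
$-130 - 496 \sqrt{134 - \frac{218}{-131}} = -130 - 496 \sqrt{134 - - \frac{218}{131}} = -130 - 496 \sqrt{134 + \frac{218}{131}} = -130 - 496 \sqrt{\frac{17772}{131}} = -130 - 496 \frac{2 \sqrt{582033}}{131} = -130 - \frac{992 \sqrt{582033}}{131}$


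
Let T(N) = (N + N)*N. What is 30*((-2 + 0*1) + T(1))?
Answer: 0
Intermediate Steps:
T(N) = 2*N**2 (T(N) = (2*N)*N = 2*N**2)
30*((-2 + 0*1) + T(1)) = 30*((-2 + 0*1) + 2*1**2) = 30*((-2 + 0) + 2*1) = 30*(-2 + 2) = 30*0 = 0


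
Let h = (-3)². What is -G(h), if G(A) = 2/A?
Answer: -2/9 ≈ -0.22222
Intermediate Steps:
h = 9
-G(h) = -2/9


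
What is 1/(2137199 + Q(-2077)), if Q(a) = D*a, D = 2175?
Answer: -1/2380276 ≈ -4.2012e-7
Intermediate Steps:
Q(a) = 2175*a
1/(2137199 + Q(-2077)) = 1/(2137199 + 2175*(-2077)) = 1/(2137199 - 4517475) = 1/(-2380276) = -1/2380276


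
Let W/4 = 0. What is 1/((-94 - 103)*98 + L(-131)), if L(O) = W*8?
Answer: -1/19306 ≈ -5.1797e-5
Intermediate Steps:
W = 0 (W = 4*0 = 0)
L(O) = 0 (L(O) = 0*8 = 0)
1/((-94 - 103)*98 + L(-131)) = 1/((-94 - 103)*98 + 0) = 1/(-197*98 + 0) = 1/(-19306 + 0) = 1/(-19306) = -1/19306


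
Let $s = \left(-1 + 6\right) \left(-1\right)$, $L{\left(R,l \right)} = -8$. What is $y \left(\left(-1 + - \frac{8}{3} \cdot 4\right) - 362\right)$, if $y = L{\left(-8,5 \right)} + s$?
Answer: $\frac{14573}{3} \approx 4857.7$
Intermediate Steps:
$s = -5$ ($s = 5 \left(-1\right) = -5$)
$y = -13$ ($y = -8 - 5 = -13$)
$y \left(\left(-1 + - \frac{8}{3} \cdot 4\right) - 362\right) = - 13 \left(\left(-1 + - \frac{8}{3} \cdot 4\right) - 362\right) = - 13 \left(\left(-1 + \left(-8\right) \frac{1}{3} \cdot 4\right) - 362\right) = - 13 \left(\left(-1 - \frac{32}{3}\right) - 362\right) = - 13 \left(- \frac{35}{3} - 362\right) = \left(-13\right) \left(- \frac{1121}{3}\right) = \frac{14573}{3}$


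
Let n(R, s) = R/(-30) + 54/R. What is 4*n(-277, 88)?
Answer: 150218/4155 ≈ 36.154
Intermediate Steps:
n(R, s) = 54/R - R/30 (n(R, s) = R*(-1/30) + 54/R = -R/30 + 54/R = 54/R - R/30)
4*n(-277, 88) = 4*(54/(-277) - 1/30*(-277)) = 4*(54*(-1/277) + 277/30) = 4*(-54/277 + 277/30) = 4*(75109/8310) = 150218/4155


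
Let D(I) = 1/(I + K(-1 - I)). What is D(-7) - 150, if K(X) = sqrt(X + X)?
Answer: -5557/37 - 2*sqrt(3)/37 ≈ -150.28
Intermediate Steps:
K(X) = sqrt(2)*sqrt(X) (K(X) = sqrt(2*X) = sqrt(2)*sqrt(X))
D(I) = 1/(I + sqrt(2)*sqrt(-1 - I))
D(-7) - 150 = 1/(-7 + sqrt(2)*sqrt(-1 - 1*(-7))) - 150 = 1/(-7 + sqrt(2)*sqrt(-1 + 7)) - 150 = 1/(-7 + sqrt(2)*sqrt(6)) - 150 = 1/(-7 + 2*sqrt(3)) - 150 = -150 + 1/(-7 + 2*sqrt(3))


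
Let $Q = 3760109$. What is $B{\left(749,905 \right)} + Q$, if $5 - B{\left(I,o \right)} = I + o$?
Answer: $3758460$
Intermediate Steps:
$B{\left(I,o \right)} = 5 - I - o$ ($B{\left(I,o \right)} = 5 - \left(I + o\right) = 5 - I - o$)
$B{\left(749,905 \right)} + Q = \left(5 - 749 - 905\right) + 3760109 = -1649 + 3760109 = 3758460$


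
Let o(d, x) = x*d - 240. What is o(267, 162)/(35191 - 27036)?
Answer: 43014/8155 ≈ 5.2746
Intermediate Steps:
o(d, x) = -240 + d*x (o(d, x) = d*x - 240 = -240 + d*x)
o(267, 162)/(35191 - 27036) = (-240 + 267*162)/(35191 - 27036) = (-240 + 43254)/8155 = 43014*(1/8155) = 43014/8155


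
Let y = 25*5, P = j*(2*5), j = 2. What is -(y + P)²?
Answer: -21025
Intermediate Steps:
P = 20 (P = 2*(2*5) = 2*10 = 20)
y = 125
-(y + P)² = -(125 + 20)² = -1*145² = -1*21025 = -21025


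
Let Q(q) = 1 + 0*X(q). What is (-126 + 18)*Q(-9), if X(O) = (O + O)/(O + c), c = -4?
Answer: -108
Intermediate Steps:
X(O) = 2*O/(-4 + O) (X(O) = (O + O)/(O - 4) = (2*O)/(-4 + O) = 2*O/(-4 + O))
Q(q) = 1 (Q(q) = 1 + 0*(2*q/(-4 + q)) = 1 + 0 = 1)
(-126 + 18)*Q(-9) = (-126 + 18)*1 = -108*1 = -108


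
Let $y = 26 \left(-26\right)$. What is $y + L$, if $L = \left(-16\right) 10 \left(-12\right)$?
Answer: $1244$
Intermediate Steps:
$y = -676$
$L = 1920$ ($L = \left(-160\right) \left(-12\right) = 1920$)
$y + L = -676 + 1920 = 1244$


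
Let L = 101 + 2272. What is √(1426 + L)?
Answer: √3799 ≈ 61.636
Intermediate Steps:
L = 2373
√(1426 + L) = √(1426 + 2373) = √3799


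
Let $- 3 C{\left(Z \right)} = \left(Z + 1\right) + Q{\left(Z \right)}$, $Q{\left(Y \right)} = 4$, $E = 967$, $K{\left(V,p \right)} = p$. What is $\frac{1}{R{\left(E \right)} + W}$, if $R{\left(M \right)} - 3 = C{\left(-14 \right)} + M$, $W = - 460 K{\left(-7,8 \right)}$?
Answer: $- \frac{1}{2707} \approx -0.00036941$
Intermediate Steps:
$C{\left(Z \right)} = - \frac{5}{3} - \frac{Z}{3}$ ($C{\left(Z \right)} = - \frac{\left(Z + 1\right) + 4}{3} = - \frac{\left(1 + Z\right) + 4}{3} = - \frac{5 + Z}{3} = - \frac{5}{3} - \frac{Z}{3}$)
$W = -3680$ ($W = \left(-460\right) 8 = -3680$)
$R{\left(M \right)} = 6 + M$ ($R{\left(M \right)} = 3 + \left(\left(- \frac{5}{3} - - \frac{14}{3}\right) + M\right) = 3 + \left(\left(- \frac{5}{3} + \frac{14}{3}\right) + M\right) = 3 + \left(3 + M\right) = 6 + M$)
$\frac{1}{R{\left(E \right)} + W} = \frac{1}{\left(6 + 967\right) - 3680} = \frac{1}{973 - 3680} = \frac{1}{-2707} = - \frac{1}{2707}$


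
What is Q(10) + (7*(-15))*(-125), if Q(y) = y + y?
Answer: 13145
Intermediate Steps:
Q(y) = 2*y
Q(10) + (7*(-15))*(-125) = 2*10 + (7*(-15))*(-125) = 20 - 105*(-125) = 20 + 13125 = 13145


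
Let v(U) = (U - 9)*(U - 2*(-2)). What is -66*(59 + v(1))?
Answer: -1254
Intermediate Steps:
v(U) = (-9 + U)*(4 + U) (v(U) = (-9 + U)*(U + 4) = (-9 + U)*(4 + U))
-66*(59 + v(1)) = -66*(59 + (-36 + 1² - 5*1)) = -66*(59 + (-36 + 1 - 5)) = -66*(59 - 40) = -66*19 = -1254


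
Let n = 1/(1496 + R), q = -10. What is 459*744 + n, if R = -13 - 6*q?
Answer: 526928329/1543 ≈ 3.4150e+5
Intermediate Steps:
R = 47 (R = -13 - 6*(-10) = -13 + 60 = 47)
n = 1/1543 (n = 1/(1496 + 47) = 1/1543 ≈ 0.00064809)
459*744 + n = 459*744 + 1/1543 = 341496 + 1/1543 = 526928329/1543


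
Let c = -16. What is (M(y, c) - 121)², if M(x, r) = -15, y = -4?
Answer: 18496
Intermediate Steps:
(M(y, c) - 121)² = (-15 - 121)² = (-136)² = 18496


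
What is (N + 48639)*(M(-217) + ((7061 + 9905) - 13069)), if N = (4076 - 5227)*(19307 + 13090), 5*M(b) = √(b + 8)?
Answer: -145125480276 - 37240308*I*√209/5 ≈ -1.4513e+11 - 1.0768e+8*I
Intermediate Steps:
M(b) = √(8 + b)/5 (M(b) = √(b + 8)/5 = √(8 + b)/5)
N = -37288947 (N = -1151*32397 = -37288947)
(N + 48639)*(M(-217) + ((7061 + 9905) - 13069)) = (-37288947 + 48639)*(√(8 - 217)/5 + ((7061 + 9905) - 13069)) = -37240308*(√(-209)/5 + (16966 - 13069)) = -37240308*((I*√209)/5 + 3897) = -37240308*(I*√209/5 + 3897) = -37240308*(3897 + I*√209/5) = -145125480276 - 37240308*I*√209/5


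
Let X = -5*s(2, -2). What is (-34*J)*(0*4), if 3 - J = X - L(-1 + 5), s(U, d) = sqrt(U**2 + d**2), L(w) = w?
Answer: 0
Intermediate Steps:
X = -10*sqrt(2) (X = -5*sqrt(2**2 + (-2)**2) = -5*sqrt(4 + 4) = -10*sqrt(2) ≈ -14.142)
J = 7 + 10*sqrt(2) (J = 3 - (-10*sqrt(2) - (-1 + 5)) = 3 - (-10*sqrt(2) - 1*4) = 3 - (-10*sqrt(2) - 4) = 3 - (-4 - 10*sqrt(2)) = 3 + (4 + 10*sqrt(2)) = 7 + 10*sqrt(2) ≈ 21.142)
(-34*J)*(0*4) = (-34*(7 + 10*sqrt(2)))*(0*4) = (-238 - 340*sqrt(2))*0 = 0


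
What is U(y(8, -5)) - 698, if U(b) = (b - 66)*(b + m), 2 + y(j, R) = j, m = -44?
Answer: 1582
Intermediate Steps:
y(j, R) = -2 + j
U(b) = (-66 + b)*(-44 + b) (U(b) = (b - 66)*(b - 44) = (-66 + b)*(-44 + b))
U(y(8, -5)) - 698 = (2904 + (-2 + 8)**2 - 110*(-2 + 8)) - 698 = (2904 + 6**2 - 110*6) - 698 = (2904 + 36 - 660) - 698 = 2280 - 698 = 1582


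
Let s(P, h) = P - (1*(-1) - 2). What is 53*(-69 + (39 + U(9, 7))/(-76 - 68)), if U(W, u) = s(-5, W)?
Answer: -528569/144 ≈ -3670.6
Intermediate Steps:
s(P, h) = 3 + P (s(P, h) = P - (-1 - 2) = P - 1*(-3) = P + 3 = 3 + P)
U(W, u) = -2 (U(W, u) = 3 - 5 = -2)
53*(-69 + (39 + U(9, 7))/(-76 - 68)) = 53*(-69 + (39 - 2)/(-76 - 68)) = 53*(-69 + 37/(-144)) = 53*(-69 + 37*(-1/144)) = 53*(-69 - 37/144) = 53*(-9973/144) = -528569/144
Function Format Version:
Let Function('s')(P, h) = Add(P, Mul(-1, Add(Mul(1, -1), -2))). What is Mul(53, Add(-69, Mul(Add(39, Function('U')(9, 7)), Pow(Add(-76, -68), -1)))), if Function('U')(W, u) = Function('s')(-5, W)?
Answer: Rational(-528569, 144) ≈ -3670.6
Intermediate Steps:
Function('s')(P, h) = Add(3, P) (Function('s')(P, h) = Add(P, Mul(-1, Add(-1, -2))) = Add(P, Mul(-1, -3)) = Add(P, 3) = Add(3, P))
Function('U')(W, u) = -2 (Function('U')(W, u) = Add(3, -5) = -2)
Mul(53, Add(-69, Mul(Add(39, Function('U')(9, 7)), Pow(Add(-76, -68), -1)))) = Mul(53, Add(-69, Mul(Add(39, -2), Pow(Add(-76, -68), -1)))) = Mul(53, Add(-69, Mul(37, Pow(-144, -1)))) = Mul(53, Add(-69, Mul(37, Rational(-1, 144)))) = Mul(53, Add(-69, Rational(-37, 144))) = Mul(53, Rational(-9973, 144)) = Rational(-528569, 144)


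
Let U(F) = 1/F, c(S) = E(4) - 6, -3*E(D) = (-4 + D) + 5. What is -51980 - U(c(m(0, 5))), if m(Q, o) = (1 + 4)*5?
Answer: -1195537/23 ≈ -51980.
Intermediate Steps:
E(D) = -1/3 - D/3 (E(D) = -((-4 + D) + 5)/3 = -(1 + D)/3 = -1/3 - D/3)
m(Q, o) = 25 (m(Q, o) = 5*5 = 25)
c(S) = -23/3 (c(S) = (-1/3 - 1/3*4) - 6 = (-1/3 - 4/3) - 6 = -5/3 - 6 = -23/3)
-51980 - U(c(m(0, 5))) = -51980 - 1/(-23/3) = -51980 - 1*(-3/23) = -51980 + 3/23 = -1195537/23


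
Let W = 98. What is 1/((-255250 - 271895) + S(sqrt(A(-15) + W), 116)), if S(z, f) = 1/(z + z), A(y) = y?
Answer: -175012140/92256774540299 - 2*sqrt(83)/92256774540299 ≈ -1.8970e-6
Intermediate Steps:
S(z, f) = 1/(2*z)
1/((-255250 - 271895) + S(sqrt(A(-15) + W), 116)) = 1/((-255250 - 271895) + 1/(2*(sqrt(-15 + 98)))) = 1/(-527145 + 1/(2*(sqrt(83)))) = 1/(-527145 + (sqrt(83)/83)/2) = 1/(-527145 + sqrt(83)/166)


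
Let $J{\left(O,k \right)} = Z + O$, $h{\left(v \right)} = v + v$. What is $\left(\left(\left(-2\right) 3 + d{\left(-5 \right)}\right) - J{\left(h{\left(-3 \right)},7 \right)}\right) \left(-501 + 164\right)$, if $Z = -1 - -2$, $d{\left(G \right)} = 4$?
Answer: $-1011$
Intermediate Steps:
$Z = 1$ ($Z = -1 + 2 = 1$)
$h{\left(v \right)} = 2 v$
$J{\left(O,k \right)} = 1 + O$
$\left(\left(\left(-2\right) 3 + d{\left(-5 \right)}\right) - J{\left(h{\left(-3 \right)},7 \right)}\right) \left(-501 + 164\right) = \left(\left(\left(-2\right) 3 + 4\right) - \left(1 + 2 \left(-3\right)\right)\right) \left(-501 + 164\right) = \left(\left(-6 + 4\right) - \left(1 - 6\right)\right) \left(-337\right) = \left(-2 - -5\right) \left(-337\right) = \left(-2 + 5\right) \left(-337\right) = 3 \left(-337\right) = -1011$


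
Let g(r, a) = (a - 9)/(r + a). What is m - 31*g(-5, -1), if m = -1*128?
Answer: -539/3 ≈ -179.67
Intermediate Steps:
g(r, a) = (-9 + a)/(a + r)
m = -128
m - 31*g(-5, -1) = -128 - 31*(-9 - 1)/(-1 - 5) = -128 - 31*(-10)/(-6) = -128 - (-31)*(-10)/6 = -128 - 31*5/3 = -128 - 155/3 = -539/3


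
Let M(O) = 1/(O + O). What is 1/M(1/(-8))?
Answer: -1/4 ≈ -0.25000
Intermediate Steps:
M(O) = 1/(2*O)
1/M(1/(-8)) = 1/(1/(2*(1/(-8)))) = 1/(1/(2*(-1/8))) = 1/((1/2)*(-8)) = 1/(-4) = -1/4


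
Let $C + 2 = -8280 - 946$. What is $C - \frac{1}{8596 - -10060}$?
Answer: $- \frac{172157569}{18656} \approx -9228.0$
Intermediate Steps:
$C = -9228$ ($C = -2 - 9226 = -9228$)
$C - \frac{1}{8596 - -10060} = -9228 - \frac{1}{8596 - -10060} = -9228 - \frac{1}{8596 + 10060} = -9228 - \frac{1}{18656} = - \frac{172157569}{18656}$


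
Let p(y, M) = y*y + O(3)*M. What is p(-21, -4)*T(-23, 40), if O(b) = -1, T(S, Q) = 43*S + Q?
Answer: -422305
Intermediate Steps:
T(S, Q) = Q + 43*S
p(y, M) = y**2 - M (p(y, M) = y*y - M = y**2 - M)
p(-21, -4)*T(-23, 40) = ((-21)**2 - 1*(-4))*(40 + 43*(-23)) = (441 + 4)*(40 - 989) = 445*(-949) = -422305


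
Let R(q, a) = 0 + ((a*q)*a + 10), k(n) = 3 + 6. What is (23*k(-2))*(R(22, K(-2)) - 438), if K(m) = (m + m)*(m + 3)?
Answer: -15732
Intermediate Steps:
k(n) = 9
K(m) = 2*m*(3 + m) (K(m) = (2*m)*(3 + m) = 2*m*(3 + m))
R(q, a) = 10 + q*a**2 (R(q, a) = 0 + (q*a**2 + 10) = 0 + (10 + q*a**2) = 10 + q*a**2)
(23*k(-2))*(R(22, K(-2)) - 438) = (23*9)*((10 + 22*(2*(-2)*(3 - 2))**2) - 438) = 207*((10 + 22*(2*(-2)*1)**2) - 438) = 207*((10 + 22*(-4)**2) - 438) = 207*((10 + 22*16) - 438) = 207*((10 + 352) - 438) = 207*(362 - 438) = 207*(-76) = -15732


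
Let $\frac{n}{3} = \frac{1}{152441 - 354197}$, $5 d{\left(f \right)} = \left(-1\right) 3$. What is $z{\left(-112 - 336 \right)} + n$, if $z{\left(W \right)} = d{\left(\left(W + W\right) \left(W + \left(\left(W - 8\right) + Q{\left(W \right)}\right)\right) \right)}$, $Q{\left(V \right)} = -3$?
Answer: $- \frac{201761}{336260} \approx -0.60001$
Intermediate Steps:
$d{\left(f \right)} = - \frac{3}{5}$ ($d{\left(f \right)} = \frac{\left(-1\right) 3}{5} = \frac{1}{5} \left(-3\right) = - \frac{3}{5}$)
$n = - \frac{1}{67252}$ ($n = \frac{3}{152441 - 354197} = \frac{3}{-201756} = 3 \left(- \frac{1}{201756}\right) = - \frac{1}{67252} \approx -1.4869 \cdot 10^{-5}$)
$z{\left(W \right)} = - \frac{3}{5}$
$z{\left(-112 - 336 \right)} + n = - \frac{3}{5} - \frac{1}{67252} = - \frac{201761}{336260}$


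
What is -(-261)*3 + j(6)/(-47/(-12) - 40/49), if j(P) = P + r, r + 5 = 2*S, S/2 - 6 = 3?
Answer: 1449165/1823 ≈ 794.93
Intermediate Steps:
S = 18 (S = 12 + 2*3 = 12 + 6 = 18)
r = 31 (r = -5 + 2*18 = -5 + 36 = 31)
j(P) = 31 + P (j(P) = P + 31 = 31 + P)
-(-261)*3 + j(6)/(-47/(-12) - 40/49) = -(-261)*3 + (31 + 6)/(-47/(-12) - 40/49) = -87*(-9) + 37/(-47*(-1/12) - 40*1/49) = 783 + 37/(47/12 - 40/49) = 783 + 37/(1823/588) = 783 + 37*(588/1823) = 783 + 21756/1823 = 1449165/1823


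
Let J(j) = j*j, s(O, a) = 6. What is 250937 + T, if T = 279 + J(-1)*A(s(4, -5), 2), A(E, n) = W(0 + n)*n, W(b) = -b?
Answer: 251212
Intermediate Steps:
A(E, n) = -n² (A(E, n) = (-(0 + n))*n = (-n)*n = -n²)
J(j) = j²
T = 275 (T = 279 + (-1)²*(-1*2²) = 279 + 1*(-1*4) = 279 + 1*(-4) = 279 - 4 = 275)
250937 + T = 250937 + 275 = 251212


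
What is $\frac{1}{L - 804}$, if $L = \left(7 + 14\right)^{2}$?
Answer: $- \frac{1}{363} \approx -0.0027548$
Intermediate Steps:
$L = 441$ ($L = 21^{2} = 441$)
$\frac{1}{L - 804} = \frac{1}{441 - 804} = \frac{1}{-363} = - \frac{1}{363}$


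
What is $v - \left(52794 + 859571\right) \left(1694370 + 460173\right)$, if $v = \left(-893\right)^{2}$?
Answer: $-1965728826746$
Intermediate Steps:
$v = 797449$
$v - \left(52794 + 859571\right) \left(1694370 + 460173\right) = 797449 - \left(52794 + 859571\right) \left(1694370 + 460173\right) = 797449 - 912365 \cdot 2154543 = 797449 - 1965729624195 = -1965728826746$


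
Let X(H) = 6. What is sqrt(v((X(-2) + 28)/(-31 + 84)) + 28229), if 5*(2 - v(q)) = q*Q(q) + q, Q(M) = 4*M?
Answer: sqrt(1982489845)/265 ≈ 168.02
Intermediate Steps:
v(q) = 2 - 4*q**2/5 - q/5 (v(q) = 2 - (q*(4*q) + q)/5 = 2 - (4*q**2 + q)/5 = 2 - (q + 4*q**2)/5 = 2 + (-4*q**2/5 - q/5) = 2 - 4*q**2/5 - q/5)
sqrt(v((X(-2) + 28)/(-31 + 84)) + 28229) = sqrt((2 - 4*(6 + 28)**2/(-31 + 84)**2/5 - (6 + 28)/(5*(-31 + 84))) + 28229) = sqrt((2 - 4*(34/53)**2/5 - 34/(5*53)) + 28229) = sqrt((2 - 4*(34*(1/53))**2/5 - 34/(5*53)) + 28229) = sqrt((2 - 4*(34/53)**2/5 - 1/5*34/53) + 28229) = sqrt((2 - 4/5*1156/2809 - 34/265) + 28229) = sqrt((2 - 4624/14045 - 34/265) + 28229) = sqrt(21664/14045 + 28229) = sqrt(396497969/14045) = sqrt(1982489845)/265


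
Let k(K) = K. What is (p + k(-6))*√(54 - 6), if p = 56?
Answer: 200*√3 ≈ 346.41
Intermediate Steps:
(p + k(-6))*√(54 - 6) = (56 - 6)*√(54 - 6) = 50*√48 = 50*(4*√3) = 200*√3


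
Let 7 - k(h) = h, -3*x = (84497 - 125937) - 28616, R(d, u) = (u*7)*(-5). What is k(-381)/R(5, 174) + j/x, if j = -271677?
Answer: -39608893/3386040 ≈ -11.698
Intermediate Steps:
R(d, u) = -35*u (R(d, u) = (7*u)*(-5) = -35*u)
x = 23352 (x = -((84497 - 125937) - 28616)/3 = -(-41440 - 28616)/3 = -⅓*(-70056) = 23352)
k(h) = 7 - h
k(-381)/R(5, 174) + j/x = (7 - 1*(-381))/((-35*174)) - 271677/23352 = (7 + 381)/(-6090) - 271677*1/23352 = 388*(-1/6090) - 12937/1112 = -194/3045 - 12937/1112 = -39608893/3386040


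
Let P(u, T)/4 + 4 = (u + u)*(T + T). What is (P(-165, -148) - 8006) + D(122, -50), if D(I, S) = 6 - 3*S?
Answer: 382854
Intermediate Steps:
P(u, T) = -16 + 16*T*u (P(u, T) = -16 + 4*((u + u)*(T + T)) = -16 + 4*((2*u)*(2*T)) = -16 + 4*(4*T*u) = -16 + 16*T*u)
(P(-165, -148) - 8006) + D(122, -50) = ((-16 + 16*(-148)*(-165)) - 8006) + (6 - 3*(-50)) = ((-16 + 390720) - 8006) + (6 + 150) = (390704 - 8006) + 156 = 382698 + 156 = 382854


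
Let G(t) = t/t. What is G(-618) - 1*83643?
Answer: -83642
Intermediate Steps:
G(t) = 1
G(-618) - 1*83643 = 1 - 1*83643 = 1 - 83643 = -83642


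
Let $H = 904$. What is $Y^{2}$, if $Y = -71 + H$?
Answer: $693889$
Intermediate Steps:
$Y = 833$ ($Y = -71 + 904 = 833$)
$Y^{2} = 833^{2} = 693889$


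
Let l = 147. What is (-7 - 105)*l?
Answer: -16464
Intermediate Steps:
(-7 - 105)*l = (-7 - 105)*147 = -112*147 = -16464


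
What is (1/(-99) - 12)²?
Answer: 1413721/9801 ≈ 144.24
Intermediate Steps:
(1/(-99) - 12)² = (-1/99 - 12)² = (-1189/99)² = 1413721/9801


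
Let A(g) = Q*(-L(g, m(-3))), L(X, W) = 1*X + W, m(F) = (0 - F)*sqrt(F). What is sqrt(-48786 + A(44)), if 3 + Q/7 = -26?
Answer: sqrt(-39854 + 609*I*sqrt(3)) ≈ 2.642 + 199.65*I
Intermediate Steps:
Q = -203 (Q = -21 + 7*(-26) = -21 - 182 = -203)
m(F) = -F**(3/2) (m(F) = (-F)*sqrt(F) = -F**(3/2))
L(X, W) = W + X (L(X, W) = X + W = W + X)
A(g) = 203*g + 609*I*sqrt(3) (A(g) = -(-203)*(-(-3)**(3/2) + g) = -(-203)*(-(-3)*I*sqrt(3) + g) = -(-203)*(3*I*sqrt(3) + g) = -(-203)*(g + 3*I*sqrt(3)) = -203*(-g - 3*I*sqrt(3)) = 203*g + 609*I*sqrt(3))
sqrt(-48786 + A(44)) = sqrt(-48786 + (203*44 + 609*I*sqrt(3))) = sqrt(-48786 + (8932 + 609*I*sqrt(3))) = sqrt(-39854 + 609*I*sqrt(3))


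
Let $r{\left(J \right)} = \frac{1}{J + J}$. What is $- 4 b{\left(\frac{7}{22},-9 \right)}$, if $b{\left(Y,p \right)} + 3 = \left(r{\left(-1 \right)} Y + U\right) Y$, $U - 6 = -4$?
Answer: $\frac{2337}{242} \approx 9.657$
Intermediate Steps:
$r{\left(J \right)} = \frac{1}{2 J}$
$U = 2$ ($U = 6 - 4 = 2$)
$b{\left(Y,p \right)} = -3 + Y \left(2 - \frac{Y}{2}\right)$ ($b{\left(Y,p \right)} = -3 + \left(\frac{1}{2 \left(-1\right)} Y + 2\right) Y = -3 + \left(\frac{1}{2} \left(-1\right) Y + 2\right) Y = -3 + \left(- \frac{Y}{2} + 2\right) Y = -3 + \left(2 - \frac{Y}{2}\right) Y = -3 + Y \left(2 - \frac{Y}{2}\right)$)
$- 4 b{\left(\frac{7}{22},-9 \right)} = - 4 \left(-3 + 2 \cdot \frac{7}{22} - \frac{\left(\frac{7}{22}\right)^{2}}{2}\right) = - 4 \left(-3 + \frac{7}{11} - \frac{49}{968}\right) = \left(-4\right) \left(- \frac{2337}{968}\right) = \frac{2337}{242}$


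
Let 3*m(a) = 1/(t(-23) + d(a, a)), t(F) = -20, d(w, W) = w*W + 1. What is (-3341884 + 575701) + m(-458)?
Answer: -1740579160004/629235 ≈ -2.7662e+6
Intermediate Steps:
d(w, W) = 1 + W*w (d(w, W) = W*w + 1 = 1 + W*w)
m(a) = 1/(3*(-19 + a²)) (m(a) = 1/(3*(-20 + (1 + a*a))) = 1/(3*(-20 + (1 + a²))) = 1/(3*(-19 + a²)))
(-3341884 + 575701) + m(-458) = (-3341884 + 575701) + 1/(3*(-19 + (-458)²)) = -2766183 + 1/(3*(-19 + 209764)) = -2766183 + (⅓)/209745 = -2766183 + (⅓)*(1/209745) = -2766183 + 1/629235 = -1740579160004/629235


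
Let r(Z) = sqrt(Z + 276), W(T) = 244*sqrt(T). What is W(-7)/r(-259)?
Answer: 244*I*sqrt(119)/17 ≈ 156.57*I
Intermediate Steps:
r(Z) = sqrt(276 + Z)
W(-7)/r(-259) = (244*sqrt(-7))/(sqrt(276 - 259)) = (244*(I*sqrt(7)))/(sqrt(17)) = (244*I*sqrt(7))*(sqrt(17)/17) = 244*I*sqrt(119)/17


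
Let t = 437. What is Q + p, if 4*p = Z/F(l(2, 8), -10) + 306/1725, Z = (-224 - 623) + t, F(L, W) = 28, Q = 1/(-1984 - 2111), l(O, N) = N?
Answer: -13625219/3767400 ≈ -3.6166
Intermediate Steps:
Q = -1/4095 (Q = 1/(-4095) = -1/4095 ≈ -0.00024420)
Z = -410 (Z = (-224 - 623) + 437 = -847 + 437 = -410)
p = -116447/32200 (p = (-410/28 + 306/1725)/4 = (-410*1/28 + 306*(1/1725))/4 = (-205/14 + 102/575)/4 = (¼)*(-116447/8050) = -116447/32200 ≈ -3.6164)
Q + p = -1/4095 - 116447/32200 = -13625219/3767400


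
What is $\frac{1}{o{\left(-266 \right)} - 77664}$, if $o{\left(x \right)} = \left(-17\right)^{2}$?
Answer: $- \frac{1}{77375} \approx -1.2924 \cdot 10^{-5}$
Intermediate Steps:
$o{\left(x \right)} = 289$
$\frac{1}{o{\left(-266 \right)} - 77664} = \frac{1}{289 - 77664} = \frac{1}{-77375} = - \frac{1}{77375}$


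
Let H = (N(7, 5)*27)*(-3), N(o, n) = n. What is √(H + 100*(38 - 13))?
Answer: √2095 ≈ 45.771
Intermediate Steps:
H = -405 (H = (5*27)*(-3) = 135*(-3) = -405)
√(H + 100*(38 - 13)) = √(-405 + 100*(38 - 13)) = √(-405 + 100*25) = √(-405 + 2500) = √2095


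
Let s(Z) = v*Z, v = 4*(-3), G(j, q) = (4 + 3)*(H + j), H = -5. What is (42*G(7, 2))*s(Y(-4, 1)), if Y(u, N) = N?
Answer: -7056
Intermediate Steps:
G(j, q) = -35 + 7*j (G(j, q) = (4 + 3)*(-5 + j) = 7*(-5 + j) = -35 + 7*j)
v = -12
s(Z) = -12*Z
(42*G(7, 2))*s(Y(-4, 1)) = (42*(-35 + 7*7))*(-12*1) = (42*(-35 + 49))*(-12) = (42*14)*(-12) = 588*(-12) = -7056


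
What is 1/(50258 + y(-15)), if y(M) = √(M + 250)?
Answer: 50258/2525866329 - √235/2525866329 ≈ 1.9891e-5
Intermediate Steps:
y(M) = √(250 + M)
1/(50258 + y(-15)) = 1/(50258 + √(250 - 15)) = 1/(50258 + √235)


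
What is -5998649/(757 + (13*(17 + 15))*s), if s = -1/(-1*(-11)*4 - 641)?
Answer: -3581193453/452345 ≈ -7917.0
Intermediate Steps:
s = 1/597 (s = -1/(11*4 - 641) = -1/(44 - 641) = -1/(-597) = -1*(-1/597) = 1/597 ≈ 0.0016750)
-5998649/(757 + (13*(17 + 15))*s) = -5998649/(757 + (13*(17 + 15))*(1/597)) = -5998649/(757 + (13*32)*(1/597)) = -5998649/(757 + 416*(1/597)) = -5998649/(757 + 416/597) = -5998649/452345/597 = -5998649*597/452345 = -3581193453/452345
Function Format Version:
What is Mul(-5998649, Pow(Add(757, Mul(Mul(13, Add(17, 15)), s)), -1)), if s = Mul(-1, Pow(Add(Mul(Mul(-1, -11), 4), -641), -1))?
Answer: Rational(-3581193453, 452345) ≈ -7917.0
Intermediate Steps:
s = Rational(1, 597) (s = Mul(-1, Pow(Add(Mul(11, 4), -641), -1)) = Mul(-1, Pow(Add(44, -641), -1)) = Mul(-1, Pow(-597, -1)) = Mul(-1, Rational(-1, 597)) = Rational(1, 597) ≈ 0.0016750)
Mul(-5998649, Pow(Add(757, Mul(Mul(13, Add(17, 15)), s)), -1)) = Mul(-5998649, Pow(Add(757, Mul(Mul(13, Add(17, 15)), Rational(1, 597))), -1)) = Mul(-5998649, Pow(Add(757, Mul(Mul(13, 32), Rational(1, 597))), -1)) = Mul(-5998649, Pow(Add(757, Mul(416, Rational(1, 597))), -1)) = Mul(-5998649, Pow(Add(757, Rational(416, 597)), -1)) = Mul(-5998649, Pow(Rational(452345, 597), -1)) = Mul(-5998649, Rational(597, 452345)) = Rational(-3581193453, 452345)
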